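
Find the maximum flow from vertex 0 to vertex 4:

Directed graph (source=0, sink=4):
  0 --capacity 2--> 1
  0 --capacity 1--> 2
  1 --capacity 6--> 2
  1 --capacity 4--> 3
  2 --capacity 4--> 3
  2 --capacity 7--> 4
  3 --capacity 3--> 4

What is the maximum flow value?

Computing max flow:
  Flow on (0->1): 2/2
  Flow on (0->2): 1/1
  Flow on (1->2): 2/6
  Flow on (2->4): 3/7
Maximum flow = 3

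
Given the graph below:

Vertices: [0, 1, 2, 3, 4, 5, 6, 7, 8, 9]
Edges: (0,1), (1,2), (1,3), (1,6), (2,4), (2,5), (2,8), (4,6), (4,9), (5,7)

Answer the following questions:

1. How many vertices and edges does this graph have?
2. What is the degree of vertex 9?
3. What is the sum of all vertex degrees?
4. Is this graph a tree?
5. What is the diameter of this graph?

Count: 10 vertices, 10 edges.
Vertex 9 has neighbors [4], degree = 1.
Handshaking lemma: 2 * 10 = 20.
A tree on 10 vertices has 9 edges. This graph has 10 edges (1 extra). Not a tree.
Diameter (longest shortest path) = 4.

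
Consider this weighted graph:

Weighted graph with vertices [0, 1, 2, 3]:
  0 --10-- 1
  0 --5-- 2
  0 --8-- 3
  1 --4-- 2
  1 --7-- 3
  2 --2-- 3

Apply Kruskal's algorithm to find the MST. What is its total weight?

Applying Kruskal's algorithm (sort edges by weight, add if no cycle):
  Add (2,3) w=2
  Add (1,2) w=4
  Add (0,2) w=5
  Skip (1,3) w=7 (creates cycle)
  Skip (0,3) w=8 (creates cycle)
  Skip (0,1) w=10 (creates cycle)
MST weight = 11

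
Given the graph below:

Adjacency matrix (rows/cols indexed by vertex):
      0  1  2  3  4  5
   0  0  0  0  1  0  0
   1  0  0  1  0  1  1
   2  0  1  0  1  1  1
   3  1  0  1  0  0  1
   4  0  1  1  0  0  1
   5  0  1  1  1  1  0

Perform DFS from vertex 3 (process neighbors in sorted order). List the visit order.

DFS from vertex 3 (neighbors processed in ascending order):
Visit order: 3, 0, 2, 1, 4, 5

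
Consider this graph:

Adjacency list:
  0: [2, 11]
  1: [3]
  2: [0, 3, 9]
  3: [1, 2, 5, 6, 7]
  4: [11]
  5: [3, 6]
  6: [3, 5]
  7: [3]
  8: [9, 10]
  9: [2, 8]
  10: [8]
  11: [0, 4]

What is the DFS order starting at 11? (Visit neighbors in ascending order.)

DFS from vertex 11 (neighbors processed in ascending order):
Visit order: 11, 0, 2, 3, 1, 5, 6, 7, 9, 8, 10, 4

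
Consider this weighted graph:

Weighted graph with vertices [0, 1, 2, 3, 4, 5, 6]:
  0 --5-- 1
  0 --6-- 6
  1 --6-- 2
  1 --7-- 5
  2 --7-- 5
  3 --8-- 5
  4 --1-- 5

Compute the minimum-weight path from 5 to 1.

Using Dijkstra's algorithm from vertex 5:
Shortest path: 5 -> 1
Total weight: 7 = 7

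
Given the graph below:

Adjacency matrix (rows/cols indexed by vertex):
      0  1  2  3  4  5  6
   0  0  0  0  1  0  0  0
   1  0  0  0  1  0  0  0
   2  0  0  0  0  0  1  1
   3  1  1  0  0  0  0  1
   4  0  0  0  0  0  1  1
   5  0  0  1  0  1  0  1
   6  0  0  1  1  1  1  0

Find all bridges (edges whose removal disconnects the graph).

A bridge is an edge whose removal increases the number of connected components.
Bridges found: (0,3), (1,3), (3,6)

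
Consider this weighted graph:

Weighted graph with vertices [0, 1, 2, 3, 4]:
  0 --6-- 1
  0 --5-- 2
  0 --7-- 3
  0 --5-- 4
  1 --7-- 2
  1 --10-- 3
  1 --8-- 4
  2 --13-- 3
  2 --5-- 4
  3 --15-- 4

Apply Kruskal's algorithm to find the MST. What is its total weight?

Applying Kruskal's algorithm (sort edges by weight, add if no cycle):
  Add (0,4) w=5
  Add (0,2) w=5
  Skip (2,4) w=5 (creates cycle)
  Add (0,1) w=6
  Add (0,3) w=7
  Skip (1,2) w=7 (creates cycle)
  Skip (1,4) w=8 (creates cycle)
  Skip (1,3) w=10 (creates cycle)
  Skip (2,3) w=13 (creates cycle)
  Skip (3,4) w=15 (creates cycle)
MST weight = 23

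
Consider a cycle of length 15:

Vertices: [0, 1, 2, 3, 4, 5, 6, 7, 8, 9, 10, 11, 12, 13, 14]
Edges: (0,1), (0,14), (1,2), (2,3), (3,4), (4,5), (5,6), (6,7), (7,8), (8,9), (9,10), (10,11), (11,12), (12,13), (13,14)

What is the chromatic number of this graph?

This is an odd cycle (C_15). Odd cycles are not bipartite (any 2-coloring forces two adjacent vertices to match), and 3 colors suffice.
Chromatic number = 3.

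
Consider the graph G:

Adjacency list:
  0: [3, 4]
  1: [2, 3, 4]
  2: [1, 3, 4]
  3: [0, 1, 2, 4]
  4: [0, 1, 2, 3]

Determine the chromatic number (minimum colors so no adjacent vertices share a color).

The graph has a maximum clique of size 4 (lower bound on chromatic number).
A valid 4-coloring: {0: 2, 1: 2, 2: 3, 3: 0, 4: 1}.
Chromatic number = 4.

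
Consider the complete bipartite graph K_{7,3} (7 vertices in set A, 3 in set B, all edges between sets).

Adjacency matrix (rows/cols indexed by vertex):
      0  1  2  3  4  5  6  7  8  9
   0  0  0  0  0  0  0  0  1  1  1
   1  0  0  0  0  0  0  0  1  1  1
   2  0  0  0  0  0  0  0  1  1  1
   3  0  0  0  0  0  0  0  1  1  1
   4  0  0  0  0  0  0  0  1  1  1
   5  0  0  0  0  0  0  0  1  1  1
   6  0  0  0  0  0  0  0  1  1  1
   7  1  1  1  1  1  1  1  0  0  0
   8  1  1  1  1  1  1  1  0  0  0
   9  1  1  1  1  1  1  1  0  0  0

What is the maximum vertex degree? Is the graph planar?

Set-A vertices have degree 3; set-B vertices have degree 7. Maximum degree = max(7,3) = 7.
K_{7,3} contains K_{3,3} as a subgraph (since both sides have >= 3 vertices); by Kuratowski's theorem it is not planar.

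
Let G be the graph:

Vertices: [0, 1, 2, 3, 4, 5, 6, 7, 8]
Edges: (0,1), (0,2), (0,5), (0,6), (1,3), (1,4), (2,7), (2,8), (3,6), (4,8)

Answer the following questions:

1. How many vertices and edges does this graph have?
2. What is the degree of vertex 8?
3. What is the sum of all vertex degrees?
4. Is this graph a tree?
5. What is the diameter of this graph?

Count: 9 vertices, 10 edges.
Vertex 8 has neighbors [2, 4], degree = 2.
Handshaking lemma: 2 * 10 = 20.
A tree on 9 vertices has 8 edges. This graph has 10 edges (2 extra). Not a tree.
Diameter (longest shortest path) = 4.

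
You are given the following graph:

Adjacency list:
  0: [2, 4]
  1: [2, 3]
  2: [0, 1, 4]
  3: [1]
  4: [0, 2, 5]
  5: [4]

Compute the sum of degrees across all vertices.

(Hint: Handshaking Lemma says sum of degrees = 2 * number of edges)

Count edges: 6 edges.
By Handshaking Lemma: sum of degrees = 2 * 6 = 12.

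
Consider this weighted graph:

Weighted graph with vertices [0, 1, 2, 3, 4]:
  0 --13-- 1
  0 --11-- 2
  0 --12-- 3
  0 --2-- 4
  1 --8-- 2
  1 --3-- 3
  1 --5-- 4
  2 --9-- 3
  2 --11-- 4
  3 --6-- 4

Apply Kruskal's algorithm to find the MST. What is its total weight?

Applying Kruskal's algorithm (sort edges by weight, add if no cycle):
  Add (0,4) w=2
  Add (1,3) w=3
  Add (1,4) w=5
  Skip (3,4) w=6 (creates cycle)
  Add (1,2) w=8
  Skip (2,3) w=9 (creates cycle)
  Skip (0,2) w=11 (creates cycle)
  Skip (2,4) w=11 (creates cycle)
  Skip (0,3) w=12 (creates cycle)
  Skip (0,1) w=13 (creates cycle)
MST weight = 18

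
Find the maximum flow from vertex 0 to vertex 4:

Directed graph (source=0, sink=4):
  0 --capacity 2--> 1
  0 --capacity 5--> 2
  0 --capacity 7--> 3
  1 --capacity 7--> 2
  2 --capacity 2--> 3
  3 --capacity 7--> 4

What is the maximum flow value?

Computing max flow:
  Flow on (0->1): 2/2
  Flow on (0->3): 5/7
  Flow on (1->2): 2/7
  Flow on (2->3): 2/2
  Flow on (3->4): 7/7
Maximum flow = 7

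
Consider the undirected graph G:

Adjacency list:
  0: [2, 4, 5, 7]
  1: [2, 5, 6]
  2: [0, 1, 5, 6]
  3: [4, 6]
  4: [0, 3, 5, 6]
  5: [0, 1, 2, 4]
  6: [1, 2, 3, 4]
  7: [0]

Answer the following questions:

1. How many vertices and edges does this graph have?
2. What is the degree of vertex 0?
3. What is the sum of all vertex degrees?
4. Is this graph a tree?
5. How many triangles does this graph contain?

Count: 8 vertices, 13 edges.
Vertex 0 has neighbors [2, 4, 5, 7], degree = 4.
Handshaking lemma: 2 * 13 = 26.
A tree on 8 vertices has 7 edges. This graph has 13 edges (6 extra). Not a tree.
Number of triangles = 5.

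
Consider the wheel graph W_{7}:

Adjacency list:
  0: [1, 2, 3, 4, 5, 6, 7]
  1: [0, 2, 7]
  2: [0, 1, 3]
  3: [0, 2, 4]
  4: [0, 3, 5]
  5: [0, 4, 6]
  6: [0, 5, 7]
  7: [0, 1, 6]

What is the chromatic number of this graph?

W_{7} = C_{7} plus a hub adjacent to every cycle vertex.
The outer cycle needs 3 colors (odd cycle); the hub is adjacent to all of them so needs a fresh color.
Chromatic number = 3 + 1 = 4.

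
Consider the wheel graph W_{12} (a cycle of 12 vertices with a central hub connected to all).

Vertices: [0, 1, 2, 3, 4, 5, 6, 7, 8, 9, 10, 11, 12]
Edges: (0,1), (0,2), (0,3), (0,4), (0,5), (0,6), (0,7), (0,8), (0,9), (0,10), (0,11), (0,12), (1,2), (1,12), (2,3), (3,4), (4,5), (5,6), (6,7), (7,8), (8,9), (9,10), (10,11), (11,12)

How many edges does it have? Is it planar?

Wheel graph W_{12}: 12 cycle edges + 12 spoke edges = 24 edges.
Total vertices: 13.
The graph is planar.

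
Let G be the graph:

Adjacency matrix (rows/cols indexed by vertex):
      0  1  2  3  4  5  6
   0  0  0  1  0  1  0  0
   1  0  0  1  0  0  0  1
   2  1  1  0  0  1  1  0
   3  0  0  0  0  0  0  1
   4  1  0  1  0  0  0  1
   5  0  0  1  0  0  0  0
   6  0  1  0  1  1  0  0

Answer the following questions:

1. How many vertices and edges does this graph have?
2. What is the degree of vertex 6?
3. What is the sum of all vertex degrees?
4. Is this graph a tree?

Count: 7 vertices, 8 edges.
Vertex 6 has neighbors [1, 3, 4], degree = 3.
Handshaking lemma: 2 * 8 = 16.
A tree on 7 vertices has 6 edges. This graph has 8 edges (2 extra). Not a tree.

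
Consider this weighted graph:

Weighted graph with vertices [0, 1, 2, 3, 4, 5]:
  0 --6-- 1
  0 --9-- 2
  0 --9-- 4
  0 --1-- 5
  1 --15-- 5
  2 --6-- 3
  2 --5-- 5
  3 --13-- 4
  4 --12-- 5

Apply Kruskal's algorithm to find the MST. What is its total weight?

Applying Kruskal's algorithm (sort edges by weight, add if no cycle):
  Add (0,5) w=1
  Add (2,5) w=5
  Add (0,1) w=6
  Add (2,3) w=6
  Add (0,4) w=9
  Skip (0,2) w=9 (creates cycle)
  Skip (4,5) w=12 (creates cycle)
  Skip (3,4) w=13 (creates cycle)
  Skip (1,5) w=15 (creates cycle)
MST weight = 27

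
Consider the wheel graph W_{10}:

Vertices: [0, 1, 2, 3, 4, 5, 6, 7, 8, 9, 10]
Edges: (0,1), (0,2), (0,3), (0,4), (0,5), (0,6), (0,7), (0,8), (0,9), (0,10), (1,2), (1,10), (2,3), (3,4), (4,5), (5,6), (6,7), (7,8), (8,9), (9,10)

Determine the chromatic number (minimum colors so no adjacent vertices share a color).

W_{10} = C_{10} plus a hub adjacent to every cycle vertex.
The outer cycle needs 2 colors (even cycle); the hub is adjacent to all of them so needs a fresh color.
Chromatic number = 2 + 1 = 3.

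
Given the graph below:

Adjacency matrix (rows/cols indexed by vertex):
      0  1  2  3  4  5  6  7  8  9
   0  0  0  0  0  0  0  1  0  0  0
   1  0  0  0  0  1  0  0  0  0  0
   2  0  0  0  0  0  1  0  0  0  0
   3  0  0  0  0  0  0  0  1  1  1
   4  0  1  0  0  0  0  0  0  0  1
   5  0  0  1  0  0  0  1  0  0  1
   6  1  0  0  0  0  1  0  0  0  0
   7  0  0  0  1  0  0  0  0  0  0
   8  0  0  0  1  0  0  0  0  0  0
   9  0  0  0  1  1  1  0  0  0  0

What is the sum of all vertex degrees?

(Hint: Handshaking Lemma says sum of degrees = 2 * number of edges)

Count edges: 9 edges.
By Handshaking Lemma: sum of degrees = 2 * 9 = 18.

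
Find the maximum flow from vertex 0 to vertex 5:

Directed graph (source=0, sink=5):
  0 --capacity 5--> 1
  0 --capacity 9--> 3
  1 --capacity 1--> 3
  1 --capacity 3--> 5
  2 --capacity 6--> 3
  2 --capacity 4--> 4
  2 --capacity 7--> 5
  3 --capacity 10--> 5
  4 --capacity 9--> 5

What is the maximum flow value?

Computing max flow:
  Flow on (0->1): 4/5
  Flow on (0->3): 9/9
  Flow on (1->3): 1/1
  Flow on (1->5): 3/3
  Flow on (3->5): 10/10
Maximum flow = 13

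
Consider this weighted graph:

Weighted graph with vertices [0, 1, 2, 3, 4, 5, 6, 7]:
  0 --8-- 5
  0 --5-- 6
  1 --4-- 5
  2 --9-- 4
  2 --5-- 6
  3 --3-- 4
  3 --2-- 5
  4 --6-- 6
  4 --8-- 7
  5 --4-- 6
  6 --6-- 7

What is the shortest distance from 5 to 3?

Using Dijkstra's algorithm from vertex 5:
Shortest path: 5 -> 3
Total weight: 2 = 2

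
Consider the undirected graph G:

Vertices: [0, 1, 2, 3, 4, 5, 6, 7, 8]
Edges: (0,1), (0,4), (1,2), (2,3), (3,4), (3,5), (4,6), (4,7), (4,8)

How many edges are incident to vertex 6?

Vertex 6 has neighbors [4], so deg(6) = 1.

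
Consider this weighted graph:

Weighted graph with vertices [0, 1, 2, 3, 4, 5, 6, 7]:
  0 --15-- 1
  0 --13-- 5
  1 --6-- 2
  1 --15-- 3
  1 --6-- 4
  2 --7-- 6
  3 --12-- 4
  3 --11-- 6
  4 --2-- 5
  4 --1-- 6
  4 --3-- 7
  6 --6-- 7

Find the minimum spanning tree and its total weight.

Applying Kruskal's algorithm (sort edges by weight, add if no cycle):
  Add (4,6) w=1
  Add (4,5) w=2
  Add (4,7) w=3
  Add (1,2) w=6
  Add (1,4) w=6
  Skip (6,7) w=6 (creates cycle)
  Skip (2,6) w=7 (creates cycle)
  Add (3,6) w=11
  Skip (3,4) w=12 (creates cycle)
  Add (0,5) w=13
  Skip (0,1) w=15 (creates cycle)
  Skip (1,3) w=15 (creates cycle)
MST weight = 42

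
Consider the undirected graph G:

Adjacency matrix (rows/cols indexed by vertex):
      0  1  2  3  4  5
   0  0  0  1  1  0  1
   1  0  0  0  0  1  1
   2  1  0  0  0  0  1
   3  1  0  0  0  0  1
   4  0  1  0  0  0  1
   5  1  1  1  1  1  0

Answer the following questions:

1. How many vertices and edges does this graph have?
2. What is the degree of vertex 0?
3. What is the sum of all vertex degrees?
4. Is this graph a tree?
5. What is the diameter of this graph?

Count: 6 vertices, 8 edges.
Vertex 0 has neighbors [2, 3, 5], degree = 3.
Handshaking lemma: 2 * 8 = 16.
A tree on 6 vertices has 5 edges. This graph has 8 edges (3 extra). Not a tree.
Diameter (longest shortest path) = 2.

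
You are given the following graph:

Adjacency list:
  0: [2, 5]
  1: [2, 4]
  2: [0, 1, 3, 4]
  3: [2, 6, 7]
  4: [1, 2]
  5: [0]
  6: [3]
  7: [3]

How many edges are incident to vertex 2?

Vertex 2 has neighbors [0, 1, 3, 4], so deg(2) = 4.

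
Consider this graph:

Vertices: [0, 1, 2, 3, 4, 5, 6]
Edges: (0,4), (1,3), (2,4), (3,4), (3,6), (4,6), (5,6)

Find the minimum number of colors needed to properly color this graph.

The graph has a maximum clique of size 3 (lower bound on chromatic number).
A valid 3-coloring: {0: 1, 1: 0, 2: 1, 3: 1, 4: 0, 5: 0, 6: 2}.
Chromatic number = 3.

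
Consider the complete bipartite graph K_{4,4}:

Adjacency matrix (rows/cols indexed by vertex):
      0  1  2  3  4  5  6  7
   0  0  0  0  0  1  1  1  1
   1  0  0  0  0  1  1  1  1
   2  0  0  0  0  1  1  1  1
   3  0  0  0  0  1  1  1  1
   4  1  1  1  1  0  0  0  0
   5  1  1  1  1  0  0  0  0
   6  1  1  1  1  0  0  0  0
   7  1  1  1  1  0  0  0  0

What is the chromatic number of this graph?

K_{4,4} is bipartite: vertices split into two independent sets of size 4 and 4.
Color one set 0, the other 1. No adjacent vertices share a color.
Chromatic number = 2.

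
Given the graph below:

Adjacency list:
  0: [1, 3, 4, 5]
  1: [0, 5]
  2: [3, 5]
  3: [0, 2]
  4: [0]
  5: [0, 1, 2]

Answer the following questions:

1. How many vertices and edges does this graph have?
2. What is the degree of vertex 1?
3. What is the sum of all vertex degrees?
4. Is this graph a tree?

Count: 6 vertices, 7 edges.
Vertex 1 has neighbors [0, 5], degree = 2.
Handshaking lemma: 2 * 7 = 14.
A tree on 6 vertices has 5 edges. This graph has 7 edges (2 extra). Not a tree.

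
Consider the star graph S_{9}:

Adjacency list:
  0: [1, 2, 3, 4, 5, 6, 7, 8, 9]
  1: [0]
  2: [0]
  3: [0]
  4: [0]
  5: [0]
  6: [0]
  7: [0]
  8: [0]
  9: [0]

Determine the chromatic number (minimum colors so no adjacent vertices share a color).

S_{9} has one hub adjacent to 9 leaves; leaves are pairwise non-adjacent.
Color the hub 0 and every leaf 1.
Chromatic number = 2.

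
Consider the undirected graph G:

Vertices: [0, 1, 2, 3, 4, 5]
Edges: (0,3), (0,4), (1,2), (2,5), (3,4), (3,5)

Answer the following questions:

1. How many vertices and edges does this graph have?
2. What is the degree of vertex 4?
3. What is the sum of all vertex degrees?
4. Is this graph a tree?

Count: 6 vertices, 6 edges.
Vertex 4 has neighbors [0, 3], degree = 2.
Handshaking lemma: 2 * 6 = 12.
A tree on 6 vertices has 5 edges. This graph has 6 edges (1 extra). Not a tree.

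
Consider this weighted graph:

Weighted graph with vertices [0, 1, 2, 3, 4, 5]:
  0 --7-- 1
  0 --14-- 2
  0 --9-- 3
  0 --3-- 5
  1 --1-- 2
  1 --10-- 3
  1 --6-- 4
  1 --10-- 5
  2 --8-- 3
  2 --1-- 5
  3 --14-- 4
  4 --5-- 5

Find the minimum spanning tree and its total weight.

Applying Kruskal's algorithm (sort edges by weight, add if no cycle):
  Add (1,2) w=1
  Add (2,5) w=1
  Add (0,5) w=3
  Add (4,5) w=5
  Skip (1,4) w=6 (creates cycle)
  Skip (0,1) w=7 (creates cycle)
  Add (2,3) w=8
  Skip (0,3) w=9 (creates cycle)
  Skip (1,3) w=10 (creates cycle)
  Skip (1,5) w=10 (creates cycle)
  Skip (0,2) w=14 (creates cycle)
  Skip (3,4) w=14 (creates cycle)
MST weight = 18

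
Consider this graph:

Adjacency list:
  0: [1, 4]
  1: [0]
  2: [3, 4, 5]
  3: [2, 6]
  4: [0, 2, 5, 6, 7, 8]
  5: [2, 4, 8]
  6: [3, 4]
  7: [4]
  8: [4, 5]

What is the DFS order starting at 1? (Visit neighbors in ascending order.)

DFS from vertex 1 (neighbors processed in ascending order):
Visit order: 1, 0, 4, 2, 3, 6, 5, 8, 7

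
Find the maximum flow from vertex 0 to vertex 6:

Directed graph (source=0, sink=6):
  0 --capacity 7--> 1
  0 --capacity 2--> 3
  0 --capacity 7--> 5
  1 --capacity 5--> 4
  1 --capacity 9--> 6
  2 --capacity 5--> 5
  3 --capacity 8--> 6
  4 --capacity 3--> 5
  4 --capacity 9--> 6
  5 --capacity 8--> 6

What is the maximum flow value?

Computing max flow:
  Flow on (0->1): 7/7
  Flow on (0->3): 2/2
  Flow on (0->5): 7/7
  Flow on (1->6): 7/9
  Flow on (3->6): 2/8
  Flow on (5->6): 7/8
Maximum flow = 16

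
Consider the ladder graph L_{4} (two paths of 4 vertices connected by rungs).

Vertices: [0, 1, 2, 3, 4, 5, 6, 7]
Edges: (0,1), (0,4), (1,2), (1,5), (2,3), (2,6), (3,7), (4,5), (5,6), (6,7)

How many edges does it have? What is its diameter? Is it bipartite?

Ladder graph L_{4}: 4 rungs + 2 * (4-1) path edges = 4 + 6 = 10 edges.
Diameter = 4.
Ladder graphs are bipartite (alternating coloring along each path).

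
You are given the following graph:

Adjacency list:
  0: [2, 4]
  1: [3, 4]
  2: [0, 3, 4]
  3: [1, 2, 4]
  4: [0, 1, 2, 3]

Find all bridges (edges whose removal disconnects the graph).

No bridges found. The graph is 2-edge-connected (no single edge removal disconnects it).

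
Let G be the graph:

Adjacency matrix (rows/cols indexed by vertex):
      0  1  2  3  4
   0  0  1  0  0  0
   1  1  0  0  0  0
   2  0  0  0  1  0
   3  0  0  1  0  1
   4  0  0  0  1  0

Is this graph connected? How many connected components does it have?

Checking connectivity: the graph has 2 connected component(s).
Components: [[0, 1], [2, 3, 4]]. The graph is NOT connected.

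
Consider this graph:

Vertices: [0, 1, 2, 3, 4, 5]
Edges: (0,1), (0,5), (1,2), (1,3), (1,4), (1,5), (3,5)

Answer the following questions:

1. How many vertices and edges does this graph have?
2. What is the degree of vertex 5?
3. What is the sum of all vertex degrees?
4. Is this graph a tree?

Count: 6 vertices, 7 edges.
Vertex 5 has neighbors [0, 1, 3], degree = 3.
Handshaking lemma: 2 * 7 = 14.
A tree on 6 vertices has 5 edges. This graph has 7 edges (2 extra). Not a tree.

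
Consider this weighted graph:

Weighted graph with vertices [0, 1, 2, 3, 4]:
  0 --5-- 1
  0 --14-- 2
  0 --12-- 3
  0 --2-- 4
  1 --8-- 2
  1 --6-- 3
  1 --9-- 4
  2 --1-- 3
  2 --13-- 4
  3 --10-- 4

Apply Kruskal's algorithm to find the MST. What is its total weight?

Applying Kruskal's algorithm (sort edges by weight, add if no cycle):
  Add (2,3) w=1
  Add (0,4) w=2
  Add (0,1) w=5
  Add (1,3) w=6
  Skip (1,2) w=8 (creates cycle)
  Skip (1,4) w=9 (creates cycle)
  Skip (3,4) w=10 (creates cycle)
  Skip (0,3) w=12 (creates cycle)
  Skip (2,4) w=13 (creates cycle)
  Skip (0,2) w=14 (creates cycle)
MST weight = 14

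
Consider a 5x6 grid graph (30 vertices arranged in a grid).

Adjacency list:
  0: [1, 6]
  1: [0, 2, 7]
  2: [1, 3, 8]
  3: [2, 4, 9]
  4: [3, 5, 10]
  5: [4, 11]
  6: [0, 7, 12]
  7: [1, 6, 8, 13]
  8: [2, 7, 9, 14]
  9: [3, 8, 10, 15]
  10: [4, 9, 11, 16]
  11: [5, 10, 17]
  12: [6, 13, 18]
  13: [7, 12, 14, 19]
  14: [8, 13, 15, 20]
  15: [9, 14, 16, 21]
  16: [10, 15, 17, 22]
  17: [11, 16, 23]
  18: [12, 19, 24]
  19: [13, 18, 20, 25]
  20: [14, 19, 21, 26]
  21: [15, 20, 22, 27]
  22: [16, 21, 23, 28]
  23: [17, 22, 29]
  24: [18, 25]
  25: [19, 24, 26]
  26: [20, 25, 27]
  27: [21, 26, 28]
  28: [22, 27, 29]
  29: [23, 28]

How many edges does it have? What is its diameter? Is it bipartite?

A 5x6 grid has 24 vertical edges and 25 horizontal edges.
Total edges = 24 + 25 = 49.
Diameter = (5-1) + (6-1) = 9 (corner to opposite corner).
Grid graphs are bipartite (checkerboard coloring).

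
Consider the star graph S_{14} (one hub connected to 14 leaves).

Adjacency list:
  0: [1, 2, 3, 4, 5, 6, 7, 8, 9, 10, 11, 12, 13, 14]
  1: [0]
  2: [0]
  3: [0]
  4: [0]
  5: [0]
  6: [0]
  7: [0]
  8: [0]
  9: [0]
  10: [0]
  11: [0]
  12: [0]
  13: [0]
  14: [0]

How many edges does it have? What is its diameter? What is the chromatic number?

Star graph S_{14}: the hub connects to all 14 leaves.
Edges = 14.
Diameter = 2 (any leaf to hub is 1, leaf to leaf through hub is 2).
Star graphs are bipartite (hub vs leaves), so chromatic number = 2.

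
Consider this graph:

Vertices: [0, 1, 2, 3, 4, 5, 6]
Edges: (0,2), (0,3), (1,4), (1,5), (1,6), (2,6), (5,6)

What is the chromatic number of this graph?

The graph has a maximum clique of size 3 (lower bound on chromatic number).
A valid 3-coloring: {0: 0, 1: 0, 2: 2, 3: 1, 4: 1, 5: 2, 6: 1}.
Chromatic number = 3.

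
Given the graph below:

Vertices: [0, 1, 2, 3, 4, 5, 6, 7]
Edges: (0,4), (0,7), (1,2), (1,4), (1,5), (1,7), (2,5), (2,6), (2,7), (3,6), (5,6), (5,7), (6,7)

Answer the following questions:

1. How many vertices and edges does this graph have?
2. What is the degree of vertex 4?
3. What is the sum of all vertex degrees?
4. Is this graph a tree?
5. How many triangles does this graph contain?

Count: 8 vertices, 13 edges.
Vertex 4 has neighbors [0, 1], degree = 2.
Handshaking lemma: 2 * 13 = 26.
A tree on 8 vertices has 7 edges. This graph has 13 edges (6 extra). Not a tree.
Number of triangles = 7.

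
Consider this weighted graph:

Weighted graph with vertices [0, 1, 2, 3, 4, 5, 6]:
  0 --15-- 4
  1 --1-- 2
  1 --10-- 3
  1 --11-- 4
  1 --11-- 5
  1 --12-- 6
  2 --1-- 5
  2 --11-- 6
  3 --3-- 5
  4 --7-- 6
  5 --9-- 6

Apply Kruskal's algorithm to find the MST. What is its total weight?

Applying Kruskal's algorithm (sort edges by weight, add if no cycle):
  Add (1,2) w=1
  Add (2,5) w=1
  Add (3,5) w=3
  Add (4,6) w=7
  Add (5,6) w=9
  Skip (1,3) w=10 (creates cycle)
  Skip (1,4) w=11 (creates cycle)
  Skip (1,5) w=11 (creates cycle)
  Skip (2,6) w=11 (creates cycle)
  Skip (1,6) w=12 (creates cycle)
  Add (0,4) w=15
MST weight = 36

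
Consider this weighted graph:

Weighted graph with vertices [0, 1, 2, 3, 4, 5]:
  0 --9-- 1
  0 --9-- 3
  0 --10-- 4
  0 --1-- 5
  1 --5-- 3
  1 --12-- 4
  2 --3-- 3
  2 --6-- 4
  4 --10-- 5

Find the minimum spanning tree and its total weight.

Applying Kruskal's algorithm (sort edges by weight, add if no cycle):
  Add (0,5) w=1
  Add (2,3) w=3
  Add (1,3) w=5
  Add (2,4) w=6
  Add (0,1) w=9
  Skip (0,3) w=9 (creates cycle)
  Skip (0,4) w=10 (creates cycle)
  Skip (4,5) w=10 (creates cycle)
  Skip (1,4) w=12 (creates cycle)
MST weight = 24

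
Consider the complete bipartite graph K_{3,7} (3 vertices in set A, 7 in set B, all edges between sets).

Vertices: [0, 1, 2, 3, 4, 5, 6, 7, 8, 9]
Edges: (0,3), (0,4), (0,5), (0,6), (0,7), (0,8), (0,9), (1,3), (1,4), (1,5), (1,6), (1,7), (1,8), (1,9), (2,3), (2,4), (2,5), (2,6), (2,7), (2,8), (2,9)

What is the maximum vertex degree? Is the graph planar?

Set-A vertices have degree 7; set-B vertices have degree 3. Maximum degree = max(3,7) = 7.
K_{3,7} contains K_{3,3} as a subgraph (since both sides have >= 3 vertices); by Kuratowski's theorem it is not planar.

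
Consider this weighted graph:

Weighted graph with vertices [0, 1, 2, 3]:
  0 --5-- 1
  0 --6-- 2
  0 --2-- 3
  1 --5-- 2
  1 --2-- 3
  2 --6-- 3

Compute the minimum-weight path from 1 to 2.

Using Dijkstra's algorithm from vertex 1:
Shortest path: 1 -> 2
Total weight: 5 = 5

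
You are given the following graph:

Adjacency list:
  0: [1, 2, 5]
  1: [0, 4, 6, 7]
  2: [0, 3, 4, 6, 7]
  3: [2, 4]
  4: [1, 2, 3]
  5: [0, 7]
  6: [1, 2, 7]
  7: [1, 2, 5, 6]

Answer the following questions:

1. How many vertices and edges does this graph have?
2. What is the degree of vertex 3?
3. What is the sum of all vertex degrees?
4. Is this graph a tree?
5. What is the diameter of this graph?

Count: 8 vertices, 13 edges.
Vertex 3 has neighbors [2, 4], degree = 2.
Handshaking lemma: 2 * 13 = 26.
A tree on 8 vertices has 7 edges. This graph has 13 edges (6 extra). Not a tree.
Diameter (longest shortest path) = 3.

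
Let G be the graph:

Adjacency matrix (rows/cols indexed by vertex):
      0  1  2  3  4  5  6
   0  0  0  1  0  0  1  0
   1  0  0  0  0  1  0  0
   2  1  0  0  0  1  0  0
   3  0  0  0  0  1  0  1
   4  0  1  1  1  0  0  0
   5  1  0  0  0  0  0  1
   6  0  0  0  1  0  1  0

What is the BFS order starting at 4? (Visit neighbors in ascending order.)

BFS from vertex 4 (neighbors processed in ascending order):
Visit order: 4, 1, 2, 3, 0, 6, 5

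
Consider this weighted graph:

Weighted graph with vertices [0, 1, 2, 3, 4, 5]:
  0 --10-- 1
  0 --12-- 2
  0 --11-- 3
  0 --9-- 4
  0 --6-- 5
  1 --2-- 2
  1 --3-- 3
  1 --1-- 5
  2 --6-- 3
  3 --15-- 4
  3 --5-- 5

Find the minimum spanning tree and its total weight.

Applying Kruskal's algorithm (sort edges by weight, add if no cycle):
  Add (1,5) w=1
  Add (1,2) w=2
  Add (1,3) w=3
  Skip (3,5) w=5 (creates cycle)
  Add (0,5) w=6
  Skip (2,3) w=6 (creates cycle)
  Add (0,4) w=9
  Skip (0,1) w=10 (creates cycle)
  Skip (0,3) w=11 (creates cycle)
  Skip (0,2) w=12 (creates cycle)
  Skip (3,4) w=15 (creates cycle)
MST weight = 21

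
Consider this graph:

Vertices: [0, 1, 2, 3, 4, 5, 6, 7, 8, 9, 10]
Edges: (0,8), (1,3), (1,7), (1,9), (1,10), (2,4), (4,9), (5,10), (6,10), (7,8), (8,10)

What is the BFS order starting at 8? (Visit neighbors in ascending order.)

BFS from vertex 8 (neighbors processed in ascending order):
Visit order: 8, 0, 7, 10, 1, 5, 6, 3, 9, 4, 2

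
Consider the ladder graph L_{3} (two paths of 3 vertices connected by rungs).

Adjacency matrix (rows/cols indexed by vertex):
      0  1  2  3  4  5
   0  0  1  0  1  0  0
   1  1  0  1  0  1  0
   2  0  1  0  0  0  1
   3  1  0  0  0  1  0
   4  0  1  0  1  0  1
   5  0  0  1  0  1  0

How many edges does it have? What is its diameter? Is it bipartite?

Ladder graph L_{3}: 3 rungs + 2 * (3-1) path edges = 3 + 4 = 7 edges.
Diameter = 3.
Ladder graphs are bipartite (alternating coloring along each path).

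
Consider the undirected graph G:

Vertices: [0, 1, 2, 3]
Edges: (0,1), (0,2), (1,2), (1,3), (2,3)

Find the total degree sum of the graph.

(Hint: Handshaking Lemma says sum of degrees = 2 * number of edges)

Count edges: 5 edges.
By Handshaking Lemma: sum of degrees = 2 * 5 = 10.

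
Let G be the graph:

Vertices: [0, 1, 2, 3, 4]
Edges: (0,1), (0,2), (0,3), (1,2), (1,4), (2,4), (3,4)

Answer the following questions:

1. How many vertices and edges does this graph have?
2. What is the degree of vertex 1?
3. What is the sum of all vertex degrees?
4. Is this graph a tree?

Count: 5 vertices, 7 edges.
Vertex 1 has neighbors [0, 2, 4], degree = 3.
Handshaking lemma: 2 * 7 = 14.
A tree on 5 vertices has 4 edges. This graph has 7 edges (3 extra). Not a tree.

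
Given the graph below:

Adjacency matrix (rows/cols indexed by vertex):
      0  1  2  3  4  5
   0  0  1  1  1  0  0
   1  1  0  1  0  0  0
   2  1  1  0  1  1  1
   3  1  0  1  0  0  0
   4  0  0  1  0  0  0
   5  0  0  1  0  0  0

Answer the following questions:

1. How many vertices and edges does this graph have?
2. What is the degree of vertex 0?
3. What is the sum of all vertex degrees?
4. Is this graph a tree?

Count: 6 vertices, 7 edges.
Vertex 0 has neighbors [1, 2, 3], degree = 3.
Handshaking lemma: 2 * 7 = 14.
A tree on 6 vertices has 5 edges. This graph has 7 edges (2 extra). Not a tree.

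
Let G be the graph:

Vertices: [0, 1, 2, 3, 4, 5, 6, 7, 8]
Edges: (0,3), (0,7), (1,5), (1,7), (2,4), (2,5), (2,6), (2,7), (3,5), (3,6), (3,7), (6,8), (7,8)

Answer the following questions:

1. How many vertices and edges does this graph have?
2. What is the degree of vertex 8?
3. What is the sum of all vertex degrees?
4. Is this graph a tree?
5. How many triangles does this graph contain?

Count: 9 vertices, 13 edges.
Vertex 8 has neighbors [6, 7], degree = 2.
Handshaking lemma: 2 * 13 = 26.
A tree on 9 vertices has 8 edges. This graph has 13 edges (5 extra). Not a tree.
Number of triangles = 1.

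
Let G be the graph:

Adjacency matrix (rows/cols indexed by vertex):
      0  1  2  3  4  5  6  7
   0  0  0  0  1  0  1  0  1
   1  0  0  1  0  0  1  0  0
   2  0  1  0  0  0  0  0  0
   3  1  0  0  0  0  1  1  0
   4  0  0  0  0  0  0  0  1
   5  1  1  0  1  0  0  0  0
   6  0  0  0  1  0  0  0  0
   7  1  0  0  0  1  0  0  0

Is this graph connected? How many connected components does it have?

Checking connectivity: the graph has 1 connected component(s).
All vertices are reachable from each other. The graph IS connected.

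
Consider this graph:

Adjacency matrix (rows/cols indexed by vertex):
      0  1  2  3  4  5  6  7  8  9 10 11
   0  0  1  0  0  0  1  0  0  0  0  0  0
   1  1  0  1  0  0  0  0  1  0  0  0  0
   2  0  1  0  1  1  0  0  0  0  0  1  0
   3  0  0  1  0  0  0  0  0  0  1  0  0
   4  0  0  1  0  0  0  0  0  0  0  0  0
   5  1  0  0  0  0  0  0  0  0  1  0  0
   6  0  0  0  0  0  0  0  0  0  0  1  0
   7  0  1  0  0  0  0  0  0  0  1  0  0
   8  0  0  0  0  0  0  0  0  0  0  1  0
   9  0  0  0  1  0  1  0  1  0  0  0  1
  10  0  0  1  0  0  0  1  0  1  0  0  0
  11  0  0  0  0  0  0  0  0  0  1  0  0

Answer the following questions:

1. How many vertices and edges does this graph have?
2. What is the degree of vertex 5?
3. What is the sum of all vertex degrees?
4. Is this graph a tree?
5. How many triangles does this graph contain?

Count: 12 vertices, 13 edges.
Vertex 5 has neighbors [0, 9], degree = 2.
Handshaking lemma: 2 * 13 = 26.
A tree on 12 vertices has 11 edges. This graph has 13 edges (2 extra). Not a tree.
Number of triangles = 0.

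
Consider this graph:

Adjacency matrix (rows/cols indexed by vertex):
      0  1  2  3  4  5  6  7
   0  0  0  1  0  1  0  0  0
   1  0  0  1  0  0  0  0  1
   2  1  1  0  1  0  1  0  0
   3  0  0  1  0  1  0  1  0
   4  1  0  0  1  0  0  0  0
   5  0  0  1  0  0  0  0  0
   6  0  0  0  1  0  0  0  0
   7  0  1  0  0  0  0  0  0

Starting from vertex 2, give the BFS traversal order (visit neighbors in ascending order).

BFS from vertex 2 (neighbors processed in ascending order):
Visit order: 2, 0, 1, 3, 5, 4, 7, 6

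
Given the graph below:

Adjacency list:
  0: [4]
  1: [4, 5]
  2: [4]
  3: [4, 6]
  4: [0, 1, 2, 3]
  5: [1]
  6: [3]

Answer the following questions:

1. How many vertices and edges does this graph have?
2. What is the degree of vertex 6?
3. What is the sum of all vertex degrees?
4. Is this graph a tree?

Count: 7 vertices, 6 edges.
Vertex 6 has neighbors [3], degree = 1.
Handshaking lemma: 2 * 6 = 12.
A graph is a tree iff it is connected and has exactly n-1 edges. This graph is connected (all 7 vertices in one component) and has 7-1 = 6 edges. It is a tree.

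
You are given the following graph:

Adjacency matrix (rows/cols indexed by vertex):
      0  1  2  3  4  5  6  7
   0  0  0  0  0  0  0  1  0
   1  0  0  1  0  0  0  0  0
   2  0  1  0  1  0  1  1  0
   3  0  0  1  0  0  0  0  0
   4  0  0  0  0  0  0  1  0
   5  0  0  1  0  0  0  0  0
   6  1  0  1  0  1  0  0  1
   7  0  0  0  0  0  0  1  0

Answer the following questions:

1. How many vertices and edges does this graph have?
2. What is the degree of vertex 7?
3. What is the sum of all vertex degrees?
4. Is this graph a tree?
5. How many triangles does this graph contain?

Count: 8 vertices, 7 edges.
Vertex 7 has neighbors [6], degree = 1.
Handshaking lemma: 2 * 7 = 14.
A graph is a tree iff it is connected and has exactly n-1 edges. This graph is connected (all 8 vertices in one component) and has 8-1 = 7 edges. It is a tree.
Number of triangles = 0.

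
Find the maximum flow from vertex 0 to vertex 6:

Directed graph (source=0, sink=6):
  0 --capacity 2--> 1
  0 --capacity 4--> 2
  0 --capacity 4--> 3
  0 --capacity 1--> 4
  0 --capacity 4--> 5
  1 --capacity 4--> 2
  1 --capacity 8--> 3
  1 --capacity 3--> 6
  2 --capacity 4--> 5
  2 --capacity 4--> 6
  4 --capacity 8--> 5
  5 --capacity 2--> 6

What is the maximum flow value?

Computing max flow:
  Flow on (0->1): 2/2
  Flow on (0->2): 4/4
  Flow on (0->5): 2/4
  Flow on (1->6): 2/3
  Flow on (2->6): 4/4
  Flow on (5->6): 2/2
Maximum flow = 8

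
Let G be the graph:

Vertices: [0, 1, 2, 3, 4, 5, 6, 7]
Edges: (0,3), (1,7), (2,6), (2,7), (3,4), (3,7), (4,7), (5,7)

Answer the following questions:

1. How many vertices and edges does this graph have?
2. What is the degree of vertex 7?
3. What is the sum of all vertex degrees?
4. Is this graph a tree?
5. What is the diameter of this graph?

Count: 8 vertices, 8 edges.
Vertex 7 has neighbors [1, 2, 3, 4, 5], degree = 5.
Handshaking lemma: 2 * 8 = 16.
A tree on 8 vertices has 7 edges. This graph has 8 edges (1 extra). Not a tree.
Diameter (longest shortest path) = 4.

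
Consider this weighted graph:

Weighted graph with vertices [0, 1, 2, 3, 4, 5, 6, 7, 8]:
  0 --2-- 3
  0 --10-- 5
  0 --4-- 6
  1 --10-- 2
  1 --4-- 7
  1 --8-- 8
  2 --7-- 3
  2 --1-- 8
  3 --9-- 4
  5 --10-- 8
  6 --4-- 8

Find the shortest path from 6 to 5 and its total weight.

Using Dijkstra's algorithm from vertex 6:
Shortest path: 6 -> 8 -> 5
Total weight: 4 + 10 = 14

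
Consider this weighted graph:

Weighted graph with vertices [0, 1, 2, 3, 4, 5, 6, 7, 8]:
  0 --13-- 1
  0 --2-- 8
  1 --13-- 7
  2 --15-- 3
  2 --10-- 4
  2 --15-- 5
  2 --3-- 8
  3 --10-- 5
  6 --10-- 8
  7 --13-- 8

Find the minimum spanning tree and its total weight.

Applying Kruskal's algorithm (sort edges by weight, add if no cycle):
  Add (0,8) w=2
  Add (2,8) w=3
  Add (2,4) w=10
  Add (3,5) w=10
  Add (6,8) w=10
  Add (0,1) w=13
  Add (1,7) w=13
  Skip (7,8) w=13 (creates cycle)
  Add (2,5) w=15
  Skip (2,3) w=15 (creates cycle)
MST weight = 76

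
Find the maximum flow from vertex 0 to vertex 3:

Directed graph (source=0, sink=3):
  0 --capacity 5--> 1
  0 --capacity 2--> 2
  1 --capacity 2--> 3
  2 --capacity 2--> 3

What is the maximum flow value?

Computing max flow:
  Flow on (0->1): 2/5
  Flow on (0->2): 2/2
  Flow on (1->3): 2/2
  Flow on (2->3): 2/2
Maximum flow = 4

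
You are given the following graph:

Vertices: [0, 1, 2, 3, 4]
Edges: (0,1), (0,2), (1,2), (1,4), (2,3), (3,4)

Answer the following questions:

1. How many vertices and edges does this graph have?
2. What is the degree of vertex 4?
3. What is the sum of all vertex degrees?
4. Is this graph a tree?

Count: 5 vertices, 6 edges.
Vertex 4 has neighbors [1, 3], degree = 2.
Handshaking lemma: 2 * 6 = 12.
A tree on 5 vertices has 4 edges. This graph has 6 edges (2 extra). Not a tree.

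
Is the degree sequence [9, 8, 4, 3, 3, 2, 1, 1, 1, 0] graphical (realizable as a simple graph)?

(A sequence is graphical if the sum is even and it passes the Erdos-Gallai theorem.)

Sum of degrees = 32. Sum is even but fails Erdos-Gallai. The sequence is NOT graphical.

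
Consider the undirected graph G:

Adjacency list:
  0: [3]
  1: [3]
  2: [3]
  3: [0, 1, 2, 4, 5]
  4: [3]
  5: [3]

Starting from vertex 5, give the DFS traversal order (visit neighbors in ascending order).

DFS from vertex 5 (neighbors processed in ascending order):
Visit order: 5, 3, 0, 1, 2, 4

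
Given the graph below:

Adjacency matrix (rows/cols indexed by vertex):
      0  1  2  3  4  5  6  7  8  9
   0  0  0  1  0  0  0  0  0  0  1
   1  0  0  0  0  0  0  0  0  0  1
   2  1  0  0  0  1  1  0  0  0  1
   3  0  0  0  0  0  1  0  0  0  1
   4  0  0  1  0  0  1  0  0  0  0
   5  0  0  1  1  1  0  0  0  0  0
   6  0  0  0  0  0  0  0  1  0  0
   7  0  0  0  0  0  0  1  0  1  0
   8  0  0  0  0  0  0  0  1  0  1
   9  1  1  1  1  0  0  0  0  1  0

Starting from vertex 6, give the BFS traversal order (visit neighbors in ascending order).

BFS from vertex 6 (neighbors processed in ascending order):
Visit order: 6, 7, 8, 9, 0, 1, 2, 3, 4, 5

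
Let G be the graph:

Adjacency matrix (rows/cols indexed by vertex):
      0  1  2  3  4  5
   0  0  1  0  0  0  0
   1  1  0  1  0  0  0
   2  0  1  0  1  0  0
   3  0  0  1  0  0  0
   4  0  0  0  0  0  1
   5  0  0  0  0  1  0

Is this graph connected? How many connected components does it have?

Checking connectivity: the graph has 2 connected component(s).
Components: [[0, 1, 2, 3], [4, 5]]. The graph is NOT connected.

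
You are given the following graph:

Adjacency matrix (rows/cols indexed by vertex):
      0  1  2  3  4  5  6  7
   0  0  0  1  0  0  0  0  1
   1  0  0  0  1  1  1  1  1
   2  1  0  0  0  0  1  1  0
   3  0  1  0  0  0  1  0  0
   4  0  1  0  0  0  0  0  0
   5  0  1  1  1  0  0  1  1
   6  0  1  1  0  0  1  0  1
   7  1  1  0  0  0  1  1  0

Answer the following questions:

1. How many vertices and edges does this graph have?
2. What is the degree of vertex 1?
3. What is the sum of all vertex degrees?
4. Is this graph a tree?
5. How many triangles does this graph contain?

Count: 8 vertices, 13 edges.
Vertex 1 has neighbors [3, 4, 5, 6, 7], degree = 5.
Handshaking lemma: 2 * 13 = 26.
A tree on 8 vertices has 7 edges. This graph has 13 edges (6 extra). Not a tree.
Number of triangles = 6.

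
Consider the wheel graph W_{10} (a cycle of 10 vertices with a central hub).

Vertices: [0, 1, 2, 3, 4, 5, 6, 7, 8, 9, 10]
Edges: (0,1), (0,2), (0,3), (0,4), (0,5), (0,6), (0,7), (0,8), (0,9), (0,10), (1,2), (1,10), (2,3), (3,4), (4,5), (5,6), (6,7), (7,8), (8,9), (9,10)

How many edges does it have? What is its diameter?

Wheel graph W_{10}: 10 cycle edges + 10 spoke edges = 20 edges.
The hub is distance 1 from all cycle vertices. Max distance between cycle vertices through hub is 2.
Diameter = 2.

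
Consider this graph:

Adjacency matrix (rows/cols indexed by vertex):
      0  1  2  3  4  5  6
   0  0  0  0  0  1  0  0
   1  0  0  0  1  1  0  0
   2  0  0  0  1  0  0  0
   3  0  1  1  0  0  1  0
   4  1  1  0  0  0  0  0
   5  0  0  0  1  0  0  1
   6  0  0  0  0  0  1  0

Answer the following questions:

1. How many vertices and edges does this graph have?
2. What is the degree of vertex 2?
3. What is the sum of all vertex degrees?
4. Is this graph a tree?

Count: 7 vertices, 6 edges.
Vertex 2 has neighbors [3], degree = 1.
Handshaking lemma: 2 * 6 = 12.
A graph is a tree iff it is connected and has exactly n-1 edges. This graph is connected (all 7 vertices in one component) and has 7-1 = 6 edges. It is a tree.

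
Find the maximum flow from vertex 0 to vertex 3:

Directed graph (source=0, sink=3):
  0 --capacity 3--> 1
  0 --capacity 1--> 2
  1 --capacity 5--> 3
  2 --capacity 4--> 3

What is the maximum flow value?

Computing max flow:
  Flow on (0->1): 3/3
  Flow on (0->2): 1/1
  Flow on (1->3): 3/5
  Flow on (2->3): 1/4
Maximum flow = 4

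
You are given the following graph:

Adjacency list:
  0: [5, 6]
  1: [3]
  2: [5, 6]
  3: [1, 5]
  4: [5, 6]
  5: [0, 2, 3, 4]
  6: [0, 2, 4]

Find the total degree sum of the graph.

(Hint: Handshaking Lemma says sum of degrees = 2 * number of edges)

Count edges: 8 edges.
By Handshaking Lemma: sum of degrees = 2 * 8 = 16.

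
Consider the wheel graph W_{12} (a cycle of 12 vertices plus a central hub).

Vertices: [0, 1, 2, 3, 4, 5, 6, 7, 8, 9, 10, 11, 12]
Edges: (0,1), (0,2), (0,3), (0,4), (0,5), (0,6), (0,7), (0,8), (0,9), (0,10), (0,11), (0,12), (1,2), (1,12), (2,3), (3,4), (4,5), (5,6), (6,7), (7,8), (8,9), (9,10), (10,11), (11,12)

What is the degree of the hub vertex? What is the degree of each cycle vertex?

The hub connects to all 12 cycle vertices, so deg(hub) = 12.
Each cycle vertex connects to 2 neighbors on the cycle plus the hub, so deg(cycle vertex) = 3.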